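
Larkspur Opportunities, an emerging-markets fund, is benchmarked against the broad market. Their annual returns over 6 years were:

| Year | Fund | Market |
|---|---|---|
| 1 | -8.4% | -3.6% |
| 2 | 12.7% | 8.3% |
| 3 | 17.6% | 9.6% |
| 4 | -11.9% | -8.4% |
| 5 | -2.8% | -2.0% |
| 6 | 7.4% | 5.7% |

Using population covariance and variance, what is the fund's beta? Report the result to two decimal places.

1.61

r̄p = 2.4333%,  r̄m = 1.6000%
Cov = Σ(rp − r̄p)(rm − r̄m) / 6 = 71.4983
Var(rm) = Σ(rm − r̄m)² / 6 = 44.2833
β = Cov / Var = 71.4983 / 44.2833 = 1.6146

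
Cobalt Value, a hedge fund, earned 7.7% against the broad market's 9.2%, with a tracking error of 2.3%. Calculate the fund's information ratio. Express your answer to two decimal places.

IR = (Rp − Rb) / TE = (7.7% − 9.2%) / 2.3% = -1.50% / 2.3% = -0.6522

-0.65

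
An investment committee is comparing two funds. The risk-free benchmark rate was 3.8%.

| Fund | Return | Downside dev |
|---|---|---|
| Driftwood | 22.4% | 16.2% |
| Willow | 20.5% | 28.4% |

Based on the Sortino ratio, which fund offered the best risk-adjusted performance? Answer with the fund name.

Driftwood

Driftwood: Sortino ratio = (22.4% − 3.8%) / 16.2% = 1.148
Willow: Sortino ratio = (20.5% − 3.8%) / 28.4% = 0.588
Highest: Driftwood (1.148).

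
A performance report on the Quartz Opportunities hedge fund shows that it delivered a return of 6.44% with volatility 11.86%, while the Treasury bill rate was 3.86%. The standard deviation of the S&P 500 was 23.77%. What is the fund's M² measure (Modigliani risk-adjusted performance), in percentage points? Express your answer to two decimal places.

Sharpe = (Rp − Rf) / σp = (6.44% − 3.86%) / 11.86% = 0.2175
M² = Rf + Sharpe × σm = 3.86% + 0.2175 × 23.77% = 9.0300%

9.03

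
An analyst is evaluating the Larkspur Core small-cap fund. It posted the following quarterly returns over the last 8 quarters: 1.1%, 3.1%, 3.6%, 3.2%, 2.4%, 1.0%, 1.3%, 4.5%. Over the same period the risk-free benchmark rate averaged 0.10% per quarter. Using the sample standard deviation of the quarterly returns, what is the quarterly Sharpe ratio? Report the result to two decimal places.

Mean return r̄ = 20.20 / 8 = 2.5250%
Σ(r − r̄)² = 11.7150; sample σ = √(11.7150/7) = 1.2937%
Sharpe = (r̄ − rf) / σ = (2.5250 − 0.1) / 1.2937 = 2.4250 / 1.2937 = 1.8745

1.87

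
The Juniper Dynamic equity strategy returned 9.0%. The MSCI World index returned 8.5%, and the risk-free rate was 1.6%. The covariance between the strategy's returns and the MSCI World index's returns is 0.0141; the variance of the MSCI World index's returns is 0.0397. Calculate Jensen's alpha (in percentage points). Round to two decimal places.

4.95

β = Cov / Var = 0.0141 / 0.0397 = 0.3552
E[R] = Rf + β(Rm − Rf) = 1.6% + 0.3552 × (8.5% − 1.6%) = 4.0509%
α = Rp − E[R] = 9.0% − 4.0509% = 4.9491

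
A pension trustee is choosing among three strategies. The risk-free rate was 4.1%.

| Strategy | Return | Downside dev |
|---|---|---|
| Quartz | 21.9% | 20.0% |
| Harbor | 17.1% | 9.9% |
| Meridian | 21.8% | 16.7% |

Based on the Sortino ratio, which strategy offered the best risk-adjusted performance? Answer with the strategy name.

Harbor

Quartz: Sortino ratio = (21.9% − 4.1%) / 20.0% = 0.890
Harbor: Sortino ratio = (17.1% − 4.1%) / 9.9% = 1.313
Meridian: Sortino ratio = (21.8% − 4.1%) / 16.7% = 1.060
Highest: Harbor (1.313).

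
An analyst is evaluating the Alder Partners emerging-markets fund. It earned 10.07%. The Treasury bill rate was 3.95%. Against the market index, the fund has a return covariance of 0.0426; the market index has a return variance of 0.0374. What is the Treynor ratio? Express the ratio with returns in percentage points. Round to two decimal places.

5.37

β = Cov / Var = 0.0426 / 0.0374 = 1.1390
Treynor = (Rp − Rf) / β = (10.07% − 3.95%) / 1.1390 = 6.12 / 1.1390 = 5.3731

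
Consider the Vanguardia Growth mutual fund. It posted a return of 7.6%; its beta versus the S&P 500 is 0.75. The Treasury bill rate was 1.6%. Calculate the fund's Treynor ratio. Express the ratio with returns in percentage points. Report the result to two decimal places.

Treynor = (Rp − Rf) / β = (7.6% − 1.6%) / 0.75 = 6.00 / 0.75 = 8.0000

8.00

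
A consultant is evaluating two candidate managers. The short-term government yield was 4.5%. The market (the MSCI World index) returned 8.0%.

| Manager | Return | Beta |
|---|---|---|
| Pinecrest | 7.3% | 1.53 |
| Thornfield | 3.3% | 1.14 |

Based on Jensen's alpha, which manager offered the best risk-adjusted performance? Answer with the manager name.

Pinecrest

Pinecrest: α = 7.3% − [4.5% + 1.53 × (8.0% − 4.5%)] = -2.555
Thornfield: α = 3.3% − [4.5% + 1.14 × (8.0% − 4.5%)] = -5.190
Highest: Pinecrest (-2.555).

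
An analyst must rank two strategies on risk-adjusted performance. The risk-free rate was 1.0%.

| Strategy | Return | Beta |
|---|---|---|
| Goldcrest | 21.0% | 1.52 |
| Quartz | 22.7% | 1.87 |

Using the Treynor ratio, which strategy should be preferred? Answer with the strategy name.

Goldcrest: Treynor = (21.0% − 1.0%) / 1.52 = 13.158
Quartz: Treynor = (22.7% − 1.0%) / 1.87 = 11.604
Highest: Goldcrest (13.158).

Goldcrest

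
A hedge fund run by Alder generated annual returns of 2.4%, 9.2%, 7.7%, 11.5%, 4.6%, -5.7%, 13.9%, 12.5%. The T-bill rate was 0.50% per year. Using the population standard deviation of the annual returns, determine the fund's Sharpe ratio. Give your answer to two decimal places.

r̄ = (2.4 + 9.2 + 7.7 + 11.5 + 4.6 − 5.7 + 13.9 + 12.5) / 8 = 7.0125%
Σ(r − r̄)² = 291.6488; population σ = √(291.6488/8) = 6.0379%
Sharpe = (r̄ − rf) / σ = (7.0125 − 0.5) / 6.0379 = 6.5125 / 6.0379 = 1.0786

1.08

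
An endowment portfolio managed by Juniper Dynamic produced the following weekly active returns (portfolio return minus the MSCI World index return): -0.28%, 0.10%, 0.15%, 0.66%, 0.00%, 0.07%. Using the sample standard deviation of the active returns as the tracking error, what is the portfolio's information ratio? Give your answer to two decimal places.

0.38

r̄ = (-0.28 + 0.1 + 0.15 + 0.66 + 0 + 0.07) / 6 = 0.1167%
Σ(r − r̄)² = (-0.28 − 0.1167)² + (0.1 − 0.1167)² + (0.15 − 0.1167)² + … = 0.4697
sample σ = √(0.4697 / 5) = √0.0939 = 0.3064%
IR = r̄ / tracking error = 0.1167 / 0.3064 = 0.3809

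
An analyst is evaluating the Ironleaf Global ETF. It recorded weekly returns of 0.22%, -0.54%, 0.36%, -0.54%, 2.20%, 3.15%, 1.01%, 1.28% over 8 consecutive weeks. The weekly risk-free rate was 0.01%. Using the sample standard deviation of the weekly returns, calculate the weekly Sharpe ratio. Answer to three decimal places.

r̄ = (0.22 − 0.54 + 0.36 − 0.54 + 2.2 + 3.15 + 1.01 + 1.28) / 8 = 7.140 / 8 = 0.8925%
Σ(r − r̄)² = (0.22 − 0.8925)² + (-0.54 − 0.8925)² + (0.36 − 0.8925)² + … = 11.8098
σ = √[11.8098 / 7] = 1.2989%
Sharpe = (r̄ − rf) / σ = (0.8925 − 0.01) / 1.2989 = 0.8825 / 1.2989 = 0.6794

0.679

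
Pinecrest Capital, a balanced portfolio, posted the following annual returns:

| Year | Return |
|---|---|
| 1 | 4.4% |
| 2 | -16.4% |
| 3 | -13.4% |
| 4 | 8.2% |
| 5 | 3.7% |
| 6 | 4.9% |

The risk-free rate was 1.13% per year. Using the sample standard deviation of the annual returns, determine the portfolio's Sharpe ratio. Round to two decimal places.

Mean return r̄ = -8.60 / 6 = -1.4333%
Σ(r − r̄)² = 560.4933; sample σ = √(560.4933/5) = 10.5877%
Sharpe = (r̄ − rf) / σ = (-1.4333 − 1.13) / 10.5877 = -2.5633 / 10.5877 = -0.2421

-0.24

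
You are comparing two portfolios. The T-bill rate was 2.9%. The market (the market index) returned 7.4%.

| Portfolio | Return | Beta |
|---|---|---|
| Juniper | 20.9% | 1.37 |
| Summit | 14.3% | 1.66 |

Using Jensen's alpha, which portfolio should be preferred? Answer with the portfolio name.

Juniper: α = 20.9% − [2.9% + 1.37 × (7.4% − 2.9%)] = 11.835
Summit: α = 14.3% − [2.9% + 1.66 × (7.4% − 2.9%)] = 3.930
Highest: Juniper (11.835).

Juniper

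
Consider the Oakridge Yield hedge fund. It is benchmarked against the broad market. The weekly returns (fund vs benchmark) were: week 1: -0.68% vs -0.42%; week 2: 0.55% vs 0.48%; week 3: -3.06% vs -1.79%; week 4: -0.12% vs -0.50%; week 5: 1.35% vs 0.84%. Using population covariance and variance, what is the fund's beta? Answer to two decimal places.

1.60

r̄p = -0.3920%,  r̄m = -0.2780%
Cov = Σ(rp − r̄p)(rm − r̄m) / 5 = 1.3352
Var(rm) = Σ(rm − r̄m)² / 5 = 0.8360
β = Cov / Var = 1.3352 / 0.8360 = 1.5971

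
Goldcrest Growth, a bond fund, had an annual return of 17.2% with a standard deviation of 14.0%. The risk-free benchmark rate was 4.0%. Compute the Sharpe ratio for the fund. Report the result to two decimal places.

0.94

Sharpe = (Rp − Rf) / σp = (17.2% − 4.0%) / 14.0% = 13.20% / 14.0% = 0.9429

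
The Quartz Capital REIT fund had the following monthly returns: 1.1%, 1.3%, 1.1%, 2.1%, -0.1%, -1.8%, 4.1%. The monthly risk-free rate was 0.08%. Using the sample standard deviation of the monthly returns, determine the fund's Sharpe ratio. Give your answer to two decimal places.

0.57

Mean return r̄ = 7.80 / 7 = 1.1143%
Sample std dev = √[19.8886 / 6] = 1.8207%
Sharpe = (r̄ − rf) / σ = (1.1143 − 0.08) / 1.8207 = 1.0343 / 1.8207 = 0.5681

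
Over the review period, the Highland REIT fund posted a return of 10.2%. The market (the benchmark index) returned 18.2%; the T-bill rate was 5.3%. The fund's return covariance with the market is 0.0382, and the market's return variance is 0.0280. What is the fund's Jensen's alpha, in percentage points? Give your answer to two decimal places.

β = Cov / Var = 0.0382 / 0.0280 = 1.3643
E[R] = Rf + β(Rm − Rf) = 5.3% + 1.3643 × (18.2% − 5.3%) = 22.8995%
α = Rp − E[R] = 10.2% − 22.8995% = -12.6995

-12.70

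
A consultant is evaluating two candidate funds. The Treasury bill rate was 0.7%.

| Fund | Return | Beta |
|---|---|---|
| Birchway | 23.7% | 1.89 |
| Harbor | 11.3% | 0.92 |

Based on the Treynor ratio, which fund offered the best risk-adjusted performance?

Birchway: Treynor = (23.7% − 0.7%) / 1.89 = 12.169
Harbor: Treynor = (11.3% − 0.7%) / 0.92 = 11.522
Highest: Birchway (12.169).

Birchway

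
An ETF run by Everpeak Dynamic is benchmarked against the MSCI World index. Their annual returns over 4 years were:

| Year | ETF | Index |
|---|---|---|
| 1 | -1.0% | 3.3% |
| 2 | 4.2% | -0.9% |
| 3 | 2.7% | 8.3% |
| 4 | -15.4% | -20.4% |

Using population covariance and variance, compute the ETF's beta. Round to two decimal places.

r̄p = -2.3750%,  r̄m = -2.4250%
Cov = Σ(rp − r̄p)(rm − r̄m) / 4 = 76.6131
Var(rm) = Σ(rm − r̄m)² / 4 = 118.3069
β = Cov / Var = 76.6131 / 118.3069 = 0.6476

0.65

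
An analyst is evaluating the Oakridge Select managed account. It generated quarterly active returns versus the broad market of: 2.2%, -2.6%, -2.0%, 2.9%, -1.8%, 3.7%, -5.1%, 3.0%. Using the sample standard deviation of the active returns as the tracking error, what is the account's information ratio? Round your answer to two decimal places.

0.01

r̄ = (2.2 − 2.6 − 2 + 2.9 − 1.8 + 3.7 − 5.1 + 3) / 8 = 0.0375%
Σ(r − r̄)² = 75.9388; sample σ = √(75.9388/7) = 3.2937%
IR = r̄ / tracking error = 0.0375 / 3.2937 = 0.0114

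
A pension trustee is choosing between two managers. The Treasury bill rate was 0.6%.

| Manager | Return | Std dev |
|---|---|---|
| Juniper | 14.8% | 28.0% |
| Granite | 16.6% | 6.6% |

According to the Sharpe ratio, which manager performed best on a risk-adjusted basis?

Juniper: Sharpe ratio = (14.8% − 0.6%) / 28.0% = 0.507
Granite: Sharpe ratio = (16.6% − 0.6%) / 6.6% = 2.424
Highest: Granite (2.424).

Granite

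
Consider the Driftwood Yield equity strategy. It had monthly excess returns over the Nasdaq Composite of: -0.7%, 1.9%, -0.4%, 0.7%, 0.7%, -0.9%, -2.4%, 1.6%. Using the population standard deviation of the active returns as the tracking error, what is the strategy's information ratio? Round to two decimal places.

0.05

r̄ = (-0.7 + 1.9 − 0.4 + 0.7 + 0.7 − 0.9 − 2.4 + 1.6) / 8 = 0.50 / 8 = 0.0625%
Σ(r − r̄)² = 14.3388; population σ = √(14.3388/8) = 1.3388%
IR = r̄ / tracking error = 0.0625 / 1.3388 = 0.0467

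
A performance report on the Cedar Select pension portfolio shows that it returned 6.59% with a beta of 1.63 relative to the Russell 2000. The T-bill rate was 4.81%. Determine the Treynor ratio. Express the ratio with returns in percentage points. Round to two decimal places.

Treynor = (Rp − Rf) / β = (6.59% − 4.81%) / 1.63 = 1.78 / 1.63 = 1.0920

1.09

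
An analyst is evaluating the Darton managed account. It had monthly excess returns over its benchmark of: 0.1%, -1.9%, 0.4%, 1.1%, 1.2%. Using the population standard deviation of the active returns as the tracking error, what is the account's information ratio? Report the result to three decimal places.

0.161

μ = (0.1 − 1.9 + 0.4 + 1.1 + 1.2) / 5 = 0.1800%
Σ(r − μ)² = (0.1 − 0.1800)² + (-1.9 − 0.1800)² + … = 6.2680
σ = √[6.2680 / 5] = 1.1196%
IR = μ / tracking error = 0.1800 / 1.1196 = 0.1608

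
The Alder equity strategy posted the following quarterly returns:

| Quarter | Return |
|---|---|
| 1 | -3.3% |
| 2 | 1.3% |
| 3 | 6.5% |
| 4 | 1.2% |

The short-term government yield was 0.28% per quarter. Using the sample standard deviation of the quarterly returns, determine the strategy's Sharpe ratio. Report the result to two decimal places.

r̄ = (-3.3 + 1.3 + 6.5 + 1.2) / 4 = 5.70 / 4 = 1.4250%
Σ(r − r̄)² = 48.1475; sample σ = √(48.1475/3) = 4.0061%
Sharpe = (r̄ − rf) / σ = (1.4250 − 0.28) / 4.0061 = 1.1450 / 4.0061 = 0.2858

0.29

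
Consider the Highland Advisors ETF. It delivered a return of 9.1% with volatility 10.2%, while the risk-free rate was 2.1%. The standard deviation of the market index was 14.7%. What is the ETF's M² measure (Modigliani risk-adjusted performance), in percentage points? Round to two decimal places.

12.19

Sharpe = (Rp − Rf) / σp = (9.1% − 2.1%) / 10.2% = 0.6863
M² = Rf + Sharpe × σm = 2.1% + 0.6863 × 14.7% = 12.1886%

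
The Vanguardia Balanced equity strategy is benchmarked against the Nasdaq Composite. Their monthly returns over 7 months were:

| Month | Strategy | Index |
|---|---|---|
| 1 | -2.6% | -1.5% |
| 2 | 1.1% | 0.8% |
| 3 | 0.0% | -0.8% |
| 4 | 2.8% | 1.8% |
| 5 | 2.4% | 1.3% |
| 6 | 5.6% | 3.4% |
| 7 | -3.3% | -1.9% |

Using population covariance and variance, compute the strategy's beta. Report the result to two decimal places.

1.60

r̄p = 0.8571%,  r̄m = 0.4429%
Cov = Σ(rp − r̄p)(rm − r̄m) / 7 = 5.0847
Var(rm) = Σ(rm − r̄m)² / 7 = 3.1796
β = Cov / Var = 5.0847 / 3.1796 = 1.5992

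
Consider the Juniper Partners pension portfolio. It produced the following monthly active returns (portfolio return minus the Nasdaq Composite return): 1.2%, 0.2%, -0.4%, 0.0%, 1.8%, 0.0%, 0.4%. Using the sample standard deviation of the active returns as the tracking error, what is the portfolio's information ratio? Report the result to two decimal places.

r̄ = (1.2 + 0.2 − 0.4 + 0 + 1.8 + 0 + 0.4) / 7 = 3.20 / 7 = 0.4571%
Σ(r − r̄)² = (1.2 − 0.4571)² + (0.2 − 0.4571)² + (-0.4 − 0.4571)² + … = 3.5771
sample σ = √(3.5771 / 6) = √0.5962 = 0.7721%
IR = r̄ / tracking error = 0.4571 / 0.7721 = 0.5920

0.59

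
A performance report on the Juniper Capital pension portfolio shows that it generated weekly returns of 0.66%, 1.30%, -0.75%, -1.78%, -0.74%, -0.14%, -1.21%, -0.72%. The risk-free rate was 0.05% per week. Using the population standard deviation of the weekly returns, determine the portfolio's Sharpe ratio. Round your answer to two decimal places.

Mean return μ = -3.380 / 8 = -0.4225%
Σ(r − μ)² = 6.9782; population σ = √(6.9782/8) = 0.9340%
Sharpe = (μ − rf) / σ = (-0.4225 − 0.05) / 0.9340 = -0.4725 / 0.9340 = -0.5059

-0.51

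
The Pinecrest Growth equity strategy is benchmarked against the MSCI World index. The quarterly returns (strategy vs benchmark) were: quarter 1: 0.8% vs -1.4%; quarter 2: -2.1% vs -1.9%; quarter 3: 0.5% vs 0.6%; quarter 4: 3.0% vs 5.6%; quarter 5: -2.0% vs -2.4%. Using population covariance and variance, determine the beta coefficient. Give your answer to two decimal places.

r̄p = 0.0400%,  r̄m = 0.1000%
Cov = Σ(rp − r̄p)(rm − r̄m) / 5 = 4.9500
Var(rm) = Σ(rm − r̄m)² / 5 = 8.6000
β = Cov / Var = 4.9500 / 8.6000 = 0.5756

0.58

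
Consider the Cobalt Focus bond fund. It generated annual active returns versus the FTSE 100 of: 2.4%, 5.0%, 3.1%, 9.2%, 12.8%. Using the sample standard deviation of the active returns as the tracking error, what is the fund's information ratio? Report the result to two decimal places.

r̄ = (2.4 + 5 + 3.1 + 9.2 + 12.8) / 5 = 6.5000%
Σ(r − r̄)² = 77.6000; sample σ = √(77.6000/4) = 4.4045%
IR = r̄ / tracking error = 6.5000 / 4.4045 = 1.4758

1.48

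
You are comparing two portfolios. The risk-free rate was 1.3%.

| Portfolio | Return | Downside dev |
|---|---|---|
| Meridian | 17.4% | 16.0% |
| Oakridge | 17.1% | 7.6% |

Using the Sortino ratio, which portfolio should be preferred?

Meridian: Sortino ratio = (17.4% − 1.3%) / 16.0% = 1.006
Oakridge: Sortino ratio = (17.1% − 1.3%) / 7.6% = 2.079
Highest: Oakridge (2.079).

Oakridge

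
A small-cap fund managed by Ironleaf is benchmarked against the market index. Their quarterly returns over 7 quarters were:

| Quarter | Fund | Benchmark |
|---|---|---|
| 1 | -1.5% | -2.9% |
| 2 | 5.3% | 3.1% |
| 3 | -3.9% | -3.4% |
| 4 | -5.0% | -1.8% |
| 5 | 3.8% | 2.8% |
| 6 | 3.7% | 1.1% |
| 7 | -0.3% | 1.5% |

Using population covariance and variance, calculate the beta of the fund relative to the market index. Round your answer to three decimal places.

1.297

r̄p = 0.3000%,  r̄m = 0.0571%
Cov = Σ(rp − r̄p)(rm − r̄m) / 7 = 8.1686
Var(rm) = Σ(rm − r̄m)² / 7 = 6.2996
β = Cov / Var = 8.1686 / 6.2996 = 1.2967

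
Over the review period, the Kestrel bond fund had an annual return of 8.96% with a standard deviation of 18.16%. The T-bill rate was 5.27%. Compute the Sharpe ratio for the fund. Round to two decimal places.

Sharpe = (Rp − Rf) / σp = (8.96% − 5.27%) / 18.16% = 3.69% / 18.16% = 0.2032

0.20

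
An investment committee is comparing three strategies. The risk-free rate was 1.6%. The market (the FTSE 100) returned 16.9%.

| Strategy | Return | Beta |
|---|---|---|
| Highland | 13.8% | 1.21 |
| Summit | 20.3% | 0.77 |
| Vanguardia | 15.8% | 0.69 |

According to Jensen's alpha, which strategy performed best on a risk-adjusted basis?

Summit

Highland: α = 13.8% − [1.6% + 1.21 × (16.9% − 1.6%)] = -6.313
Summit: α = 20.3% − [1.6% + 0.77 × (16.9% − 1.6%)] = 6.919
Vanguardia: α = 15.8% − [1.6% + 0.69 × (16.9% − 1.6%)] = 3.643
Highest: Summit (6.919).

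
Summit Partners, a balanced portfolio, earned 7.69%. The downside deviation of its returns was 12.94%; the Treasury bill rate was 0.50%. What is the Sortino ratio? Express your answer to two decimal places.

0.56

Sortino = (Rp − Rf) / σd = (7.69% − 0.50%) / 12.94% = 7.19% / 12.94% = 0.5556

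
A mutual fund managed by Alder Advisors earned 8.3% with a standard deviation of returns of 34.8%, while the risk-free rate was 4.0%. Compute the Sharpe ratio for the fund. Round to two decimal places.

Sharpe = (Rp − Rf) / σp = (8.3% − 4.0%) / 34.8% = 4.30% / 34.8% = 0.1236

0.12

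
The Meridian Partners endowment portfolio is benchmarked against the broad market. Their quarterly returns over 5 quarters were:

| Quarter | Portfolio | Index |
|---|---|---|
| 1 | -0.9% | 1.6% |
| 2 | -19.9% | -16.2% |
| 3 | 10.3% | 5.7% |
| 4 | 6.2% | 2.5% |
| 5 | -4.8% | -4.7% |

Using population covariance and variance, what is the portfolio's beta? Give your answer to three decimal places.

1.320

r̄p = -1.8200%,  r̄m = -2.2200%
Cov = Σ(rp − r̄p)(rm − r̄m) / 5 = 79.5016
Var(rm) = Σ(rm − r̄m)² / 5 = 60.2376
β = Cov / Var = 79.5016 / 60.2376 = 1.3198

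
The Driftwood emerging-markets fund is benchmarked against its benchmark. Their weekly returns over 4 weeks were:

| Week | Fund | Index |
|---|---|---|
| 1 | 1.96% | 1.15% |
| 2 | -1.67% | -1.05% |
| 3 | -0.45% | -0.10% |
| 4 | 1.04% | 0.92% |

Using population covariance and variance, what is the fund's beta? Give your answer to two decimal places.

r̄p = 0.2200%,  r̄m = 0.2300%
Cov = Σ(rp − r̄p)(rm − r̄m) / 4 = 1.2017
Var(rm) = Σ(rm − r̄m)² / 4 = 0.7675
β = Cov / Var = 1.2017 / 0.7675 = 1.5657

1.57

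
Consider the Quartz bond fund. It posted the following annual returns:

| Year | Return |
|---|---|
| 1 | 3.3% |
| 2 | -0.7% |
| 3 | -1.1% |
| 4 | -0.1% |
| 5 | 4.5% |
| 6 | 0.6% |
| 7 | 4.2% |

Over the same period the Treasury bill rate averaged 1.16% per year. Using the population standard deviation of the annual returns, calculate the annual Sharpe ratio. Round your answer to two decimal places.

0.17

r̄ = (3.3 − 0.7 − 1.1 − 0.1 + 4.5 + 0.6 + 4.2) / 7 = 10.70 / 7 = 1.5286%
Σ(r − r̄)² = (3.3 − 1.5286)² + (-0.7 − 1.5286)² + (-1.1 − 1.5286)² + … = 34.4943
σ = √[34.4943 / 7] = 2.2199%
Sharpe = (r̄ − rf) / σ = (1.5286 − 1.16) / 2.2199 = 0.3686 / 2.2199 = 0.1660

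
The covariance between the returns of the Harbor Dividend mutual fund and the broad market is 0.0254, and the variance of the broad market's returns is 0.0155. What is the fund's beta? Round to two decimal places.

β = Cov(Rp, Rm) / Var(Rm) = 0.0254 / 0.0155 = 1.6387

1.64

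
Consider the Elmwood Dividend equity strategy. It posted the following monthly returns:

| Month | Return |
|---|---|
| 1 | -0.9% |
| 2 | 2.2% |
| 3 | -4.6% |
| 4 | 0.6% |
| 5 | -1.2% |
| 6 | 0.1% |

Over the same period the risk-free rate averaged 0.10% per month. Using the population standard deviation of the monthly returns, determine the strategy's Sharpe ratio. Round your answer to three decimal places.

-0.351

Mean return r̄ = -3.80 / 6 = -0.6333%
Population std dev = √[26.2133 / 6] = 2.0902%
Sharpe = (r̄ − rf) / σ = (-0.6333 − 0.1) / 2.0902 = -0.7333 / 2.0902 = -0.3508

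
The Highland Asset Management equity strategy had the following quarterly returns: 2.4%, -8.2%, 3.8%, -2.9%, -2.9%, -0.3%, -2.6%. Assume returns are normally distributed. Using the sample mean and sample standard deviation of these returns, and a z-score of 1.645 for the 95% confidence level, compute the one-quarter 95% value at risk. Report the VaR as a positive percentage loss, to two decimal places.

Mean return r̄ = -10.70 / 7 = -1.5286%
Σ(r − r̄)² = (2.4 − (-1.5286))² + (-8.2 − (-1.5286))² + (3.8 − (-1.5286))² + … = 94.7543
σ = √[94.7543 / 6] = 3.9740%
VaR = −(r̄ − z·σ) = −(-1.5286 − 1.645 × 3.9740) = −(-8.0658) = 8.0658%

8.07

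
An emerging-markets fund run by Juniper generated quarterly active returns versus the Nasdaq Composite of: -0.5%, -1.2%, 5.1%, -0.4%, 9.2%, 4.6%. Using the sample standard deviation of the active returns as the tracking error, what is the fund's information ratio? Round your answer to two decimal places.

r̄ = (-0.5 − 1.2 + 5.1 − 0.4 + 9.2 + 4.6) / 6 = 16.80 / 6 = 2.8000%
Sample std dev = √[86.6200 / 5] = 4.1622%
IR = r̄ / tracking error = 2.8000 / 4.1622 = 0.6727

0.67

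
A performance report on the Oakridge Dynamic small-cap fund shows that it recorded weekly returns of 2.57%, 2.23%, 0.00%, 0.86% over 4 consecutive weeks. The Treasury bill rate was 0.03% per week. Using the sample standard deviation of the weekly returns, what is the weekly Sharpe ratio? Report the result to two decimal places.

μ = (2.57 + 2.23 + 0 + 0.86) / 4 = 5.660 / 4 = 1.4150%
Sample std dev = √[4.3085 / 3] = 1.1984%
Sharpe = (μ − rf) / σ = (1.4150 − 0.03) / 1.1984 = 1.3850 / 1.1984 = 1.1557

1.16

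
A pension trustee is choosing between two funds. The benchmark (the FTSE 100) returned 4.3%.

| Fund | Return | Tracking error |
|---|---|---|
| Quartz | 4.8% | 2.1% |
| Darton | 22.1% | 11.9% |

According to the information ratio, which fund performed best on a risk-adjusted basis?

Darton

Quartz: IR = (4.8% − 4.3%) / 2.1% = 0.238
Darton: IR = (22.1% − 4.3%) / 11.9% = 1.496
Highest: Darton (1.496).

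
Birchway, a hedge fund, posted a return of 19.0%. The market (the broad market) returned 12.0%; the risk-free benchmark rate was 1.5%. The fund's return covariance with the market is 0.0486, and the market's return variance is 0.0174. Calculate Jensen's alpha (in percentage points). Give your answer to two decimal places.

-11.83

β = Cov / Var = 0.0486 / 0.0174 = 2.7931
E[R] = Rf + β(Rm − Rf) = 1.5% + 2.7931 × (12.0% − 1.5%) = 30.8276%
α = Rp − E[R] = 19.0% − 30.8276% = -11.8276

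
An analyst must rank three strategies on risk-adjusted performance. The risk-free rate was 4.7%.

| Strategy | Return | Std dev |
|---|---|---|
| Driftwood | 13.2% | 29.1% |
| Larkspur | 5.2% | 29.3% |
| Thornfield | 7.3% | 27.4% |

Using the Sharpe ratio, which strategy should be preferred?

Driftwood: Sharpe ratio = (13.2% − 4.7%) / 29.1% = 0.292
Larkspur: Sharpe ratio = (5.2% − 4.7%) / 29.3% = 0.017
Thornfield: Sharpe ratio = (7.3% − 4.7%) / 27.4% = 0.095
Highest: Driftwood (0.292).

Driftwood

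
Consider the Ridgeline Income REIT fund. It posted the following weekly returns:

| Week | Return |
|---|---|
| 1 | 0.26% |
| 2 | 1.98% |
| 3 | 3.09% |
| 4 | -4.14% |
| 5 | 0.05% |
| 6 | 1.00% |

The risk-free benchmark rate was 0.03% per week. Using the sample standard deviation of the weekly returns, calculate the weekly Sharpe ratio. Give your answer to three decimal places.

0.138

r̄ = (0.26 + 1.98 + 3.09 − 4.14 + 0.05 + 1) / 6 = 2.240 / 6 = 0.3733%
Sample σ = √[Σ(r − r̄)² / 5] = √[30.8419 / 5] = √6.1684 = 2.4836%
Sharpe = (r̄ − rf) / σ = (0.3733 − 0.03) / 2.4836 = 0.3433 / 2.4836 = 0.1382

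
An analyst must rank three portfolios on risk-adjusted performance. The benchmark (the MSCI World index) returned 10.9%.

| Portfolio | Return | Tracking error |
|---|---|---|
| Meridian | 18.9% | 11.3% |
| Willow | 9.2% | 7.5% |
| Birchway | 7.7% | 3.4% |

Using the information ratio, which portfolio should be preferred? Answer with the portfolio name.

Meridian

Meridian: IR = (18.9% − 10.9%) / 11.3% = 0.708
Willow: IR = (9.2% − 10.9%) / 7.5% = -0.227
Birchway: IR = (7.7% − 10.9%) / 3.4% = -0.941
Highest: Meridian (0.708).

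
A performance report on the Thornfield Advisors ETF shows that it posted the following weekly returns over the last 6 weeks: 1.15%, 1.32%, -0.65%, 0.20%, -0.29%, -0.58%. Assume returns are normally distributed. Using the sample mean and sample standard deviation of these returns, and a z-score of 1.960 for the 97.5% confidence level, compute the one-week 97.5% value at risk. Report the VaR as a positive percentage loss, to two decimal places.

1.50

Mean return r̄ = 1.150 / 6 = 0.1917%
Sample σ = √[Σ(r − r̄)² / 5] = √[3.7275 / 5] = √0.7455 = 0.8634%
VaR = −(r̄ − z·σ) = −(0.1917 − 1.960 × 0.8634) = −(-1.5006) = 1.5006%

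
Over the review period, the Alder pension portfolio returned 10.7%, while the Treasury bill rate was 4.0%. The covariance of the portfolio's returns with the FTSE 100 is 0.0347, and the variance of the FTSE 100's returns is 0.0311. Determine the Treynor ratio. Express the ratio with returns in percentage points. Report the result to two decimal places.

β = Cov / Var = 0.0347 / 0.0311 = 1.1158
Treynor = (Rp − Rf) / β = (10.7% − 4.0%) / 1.1158 = 6.70 / 1.1158 = 6.0047

6.00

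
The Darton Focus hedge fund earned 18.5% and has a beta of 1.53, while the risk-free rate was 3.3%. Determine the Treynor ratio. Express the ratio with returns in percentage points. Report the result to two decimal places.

9.93

Treynor = (Rp − Rf) / β = (18.5% − 3.3%) / 1.53 = 15.20 / 1.53 = 9.9346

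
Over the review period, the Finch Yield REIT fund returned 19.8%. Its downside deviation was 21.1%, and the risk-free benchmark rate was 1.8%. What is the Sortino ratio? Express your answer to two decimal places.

0.85

Sortino = (Rp − Rf) / σd = (19.8% − 1.8%) / 21.1% = 18.00% / 21.1% = 0.8531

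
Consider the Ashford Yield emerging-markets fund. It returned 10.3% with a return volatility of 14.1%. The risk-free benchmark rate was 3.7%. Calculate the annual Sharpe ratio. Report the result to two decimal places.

0.47

Sharpe = (Rp − Rf) / σp = (10.3% − 3.7%) / 14.1% = 6.60% / 14.1% = 0.4681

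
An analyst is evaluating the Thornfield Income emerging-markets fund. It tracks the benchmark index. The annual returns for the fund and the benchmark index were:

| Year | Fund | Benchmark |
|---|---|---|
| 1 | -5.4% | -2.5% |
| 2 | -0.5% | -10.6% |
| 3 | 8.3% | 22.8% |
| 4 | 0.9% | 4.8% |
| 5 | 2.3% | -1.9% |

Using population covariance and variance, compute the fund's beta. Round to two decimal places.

r̄p = 1.1200%,  r̄m = 2.5200%
Cov = Σ(rp − r̄p)(rm − r̄m) / 5 = 38.7756
Var(rm) = Σ(rm − r̄m)² / 5 = 126.6696
β = Cov / Var = 38.7756 / 126.6696 = 0.3061

0.31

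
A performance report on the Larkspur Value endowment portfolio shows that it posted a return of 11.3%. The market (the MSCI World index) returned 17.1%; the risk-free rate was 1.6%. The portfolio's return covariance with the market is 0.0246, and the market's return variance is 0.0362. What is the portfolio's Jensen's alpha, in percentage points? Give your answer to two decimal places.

-0.83

β = Cov / Var = 0.0246 / 0.0362 = 0.6796
E[R] = Rf + β(Rm − Rf) = 1.6% + 0.6796 × (17.1% − 1.6%) = 12.1338%
α = Rp − E[R] = 11.3% − 12.1338% = -0.8338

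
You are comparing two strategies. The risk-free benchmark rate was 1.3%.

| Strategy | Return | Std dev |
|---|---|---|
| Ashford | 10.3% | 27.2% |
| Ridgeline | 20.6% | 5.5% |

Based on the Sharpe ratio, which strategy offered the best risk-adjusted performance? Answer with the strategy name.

Ashford: Sharpe ratio = (10.3% − 1.3%) / 27.2% = 0.331
Ridgeline: Sharpe ratio = (20.6% − 1.3%) / 5.5% = 3.509
Highest: Ridgeline (3.509).

Ridgeline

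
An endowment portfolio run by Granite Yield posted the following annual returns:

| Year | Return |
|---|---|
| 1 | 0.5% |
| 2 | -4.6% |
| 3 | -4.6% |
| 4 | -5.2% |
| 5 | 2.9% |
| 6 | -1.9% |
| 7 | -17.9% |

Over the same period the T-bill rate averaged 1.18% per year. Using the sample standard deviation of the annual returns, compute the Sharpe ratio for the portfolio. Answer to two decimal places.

-0.84

r̄ = (0.5 − 4.6 − 4.6 − 5.2 + 2.9 − 1.9 − 17.9) / 7 = -4.4000%
Σ(r − r̄)² = 266.5200; sample σ = √(266.5200/6) = 6.6648%
Sharpe = (r̄ − rf) / σ = (-4.4000 − 1.18) / 6.6648 = -5.5800 / 6.6648 = -0.8372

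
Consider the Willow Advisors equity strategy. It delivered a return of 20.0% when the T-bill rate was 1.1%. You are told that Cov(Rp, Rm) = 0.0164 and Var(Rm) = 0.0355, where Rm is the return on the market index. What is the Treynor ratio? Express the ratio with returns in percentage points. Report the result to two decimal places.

40.91

β = Cov / Var = 0.0164 / 0.0355 = 0.4620
Treynor = (Rp − Rf) / β = (20.0% − 1.1%) / 0.4620 = 18.90 / 0.4620 = 40.9091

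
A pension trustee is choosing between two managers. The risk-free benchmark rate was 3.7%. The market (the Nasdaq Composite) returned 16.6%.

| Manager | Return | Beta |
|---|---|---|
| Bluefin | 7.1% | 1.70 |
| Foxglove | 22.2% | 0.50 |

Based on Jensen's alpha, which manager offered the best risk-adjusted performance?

Bluefin: α = 7.1% − [3.7% + 1.70 × (16.6% − 3.7%)] = -18.530
Foxglove: α = 22.2% − [3.7% + 0.50 × (16.6% − 3.7%)] = 12.050
Highest: Foxglove (12.050).

Foxglove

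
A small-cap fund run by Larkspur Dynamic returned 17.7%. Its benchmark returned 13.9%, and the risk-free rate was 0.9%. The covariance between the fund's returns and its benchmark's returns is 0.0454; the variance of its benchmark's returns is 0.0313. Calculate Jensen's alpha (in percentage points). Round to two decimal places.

β = Cov / Var = 0.0454 / 0.0313 = 1.4505
E[R] = Rf + β(Rm − Rf) = 0.9% + 1.4505 × (13.9% − 0.9%) = 19.7565%
α = Rp − E[R] = 17.7% − 19.7565% = -2.0565

-2.06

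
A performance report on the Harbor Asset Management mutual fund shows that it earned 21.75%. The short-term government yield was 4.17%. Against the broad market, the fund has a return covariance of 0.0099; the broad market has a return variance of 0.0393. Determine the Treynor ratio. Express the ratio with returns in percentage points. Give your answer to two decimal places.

69.79

β = Cov / Var = 0.0099 / 0.0393 = 0.2519
Treynor = (Rp − Rf) / β = (21.75% − 4.17%) / 0.2519 = 17.58 / 0.2519 = 69.7896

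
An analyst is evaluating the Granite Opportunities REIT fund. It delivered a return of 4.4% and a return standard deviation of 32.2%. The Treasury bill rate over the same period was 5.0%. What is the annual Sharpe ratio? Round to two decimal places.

Sharpe = (Rp − Rf) / σp = (4.4% − 5.0%) / 32.2% = -0.60% / 32.2% = -0.0186

-0.02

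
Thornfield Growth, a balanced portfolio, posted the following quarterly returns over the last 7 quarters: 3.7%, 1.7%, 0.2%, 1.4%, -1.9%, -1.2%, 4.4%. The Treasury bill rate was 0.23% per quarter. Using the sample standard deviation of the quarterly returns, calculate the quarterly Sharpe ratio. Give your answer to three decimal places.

0.407

μ = (3.7 + 1.7 + 0.2 + 1.4 − 1.9 − 1.2 + 4.4) / 7 = 1.1857%
Σ(r − μ)² = 33.1486; sample σ = √(33.1486/6) = 2.3505%
Sharpe = (μ − rf) / σ = (1.1857 − 0.23) / 2.3505 = 0.9557 / 2.3505 = 0.4066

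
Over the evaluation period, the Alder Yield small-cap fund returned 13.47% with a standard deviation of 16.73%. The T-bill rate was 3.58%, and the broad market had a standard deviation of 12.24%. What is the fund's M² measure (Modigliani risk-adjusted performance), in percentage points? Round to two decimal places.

10.82

Sharpe = (Rp − Rf) / σp = (13.47% − 3.58%) / 16.73% = 0.5912
M² = Rf + Sharpe × σm = 3.58% + 0.5912 × 12.24% = 10.8163%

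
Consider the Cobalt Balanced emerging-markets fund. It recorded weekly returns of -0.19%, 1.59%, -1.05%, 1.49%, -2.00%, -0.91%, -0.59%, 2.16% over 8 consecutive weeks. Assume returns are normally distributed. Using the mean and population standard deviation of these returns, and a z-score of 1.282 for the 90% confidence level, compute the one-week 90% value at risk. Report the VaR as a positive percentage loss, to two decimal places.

1.73

Mean return r̄ = 0.500 / 8 = 0.0625%
Σ(r − r̄)² = (-0.19 − 0.0625)² + (1.59 − 0.0625)² + (-1.05 − 0.0625)² + … = 15.6974
population σ = √(15.6974 / 8) = √1.9622 = 1.4008%
VaR = −(r̄ − z·σ) = −(0.0625 − 1.282 × 1.4008) = −(-1.7333) = 1.7333%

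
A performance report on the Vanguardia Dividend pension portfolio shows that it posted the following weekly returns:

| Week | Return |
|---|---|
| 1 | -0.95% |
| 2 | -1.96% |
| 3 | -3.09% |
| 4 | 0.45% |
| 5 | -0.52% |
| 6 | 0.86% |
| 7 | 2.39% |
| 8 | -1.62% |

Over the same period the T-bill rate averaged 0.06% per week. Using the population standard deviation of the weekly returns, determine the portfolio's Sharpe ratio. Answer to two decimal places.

-0.38

r̄ = (-0.95 − 1.96 − 3.09 + 0.45 − 0.52 + 0.86 + 2.39 − 1.62) / 8 = -0.5550%
Population σ = √[Σ(r − r̄)² / 8] = √[21.3770 / 8] = √2.6721 = 1.6347%
Sharpe = (r̄ − rf) / σ = (-0.5550 − 0.06) / 1.6347 = -0.6150 / 1.6347 = -0.3762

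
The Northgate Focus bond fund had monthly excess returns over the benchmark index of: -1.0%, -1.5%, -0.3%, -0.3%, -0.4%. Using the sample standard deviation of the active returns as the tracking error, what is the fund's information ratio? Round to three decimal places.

μ = (-1 − 1.5 − 0.3 − 0.3 − 0.4) / 5 = -0.7000%
Sample std dev = √[1.1400 / 4] = 0.5339%
IR = μ / tracking error = -0.7000 / 0.5339 = -1.3111

-1.311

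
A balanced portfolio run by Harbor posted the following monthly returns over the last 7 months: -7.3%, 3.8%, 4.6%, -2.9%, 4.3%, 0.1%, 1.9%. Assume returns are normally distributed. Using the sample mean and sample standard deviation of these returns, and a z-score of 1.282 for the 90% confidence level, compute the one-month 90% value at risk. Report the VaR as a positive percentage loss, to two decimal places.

r̄ = (-7.3 + 3.8 + 4.6 − 2.9 + 4.3 + 0.1 + 1.9) / 7 = 4.50 / 7 = 0.6429%
Σ(r − r̄)² = (-7.3 − 0.6429)² + (3.8 − 0.6429)² + … = 116.5171
sample σ = √(116.5171 / 6) = √19.4195 = 4.4068%
VaR = −(r̄ − z·σ) = −(0.6429 − 1.282 × 4.4068) = −(-5.0066) = 5.0066%

5.01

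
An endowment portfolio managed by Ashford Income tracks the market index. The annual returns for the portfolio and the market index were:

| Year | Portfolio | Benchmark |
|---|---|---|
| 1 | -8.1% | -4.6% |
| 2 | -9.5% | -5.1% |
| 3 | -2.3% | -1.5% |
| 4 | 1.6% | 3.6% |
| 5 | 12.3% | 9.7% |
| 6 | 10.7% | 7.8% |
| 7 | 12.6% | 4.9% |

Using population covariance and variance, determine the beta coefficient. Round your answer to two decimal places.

1.54

r̄p = 2.4714%,  r̄m = 2.1143%
Cov = Σ(rp − r̄p)(rm − r̄m) / 7 = 46.1218
Var(rm) = Σ(rm − r̄m)² / 7 = 30.0041
β = Cov / Var = 46.1218 / 30.0041 = 1.5372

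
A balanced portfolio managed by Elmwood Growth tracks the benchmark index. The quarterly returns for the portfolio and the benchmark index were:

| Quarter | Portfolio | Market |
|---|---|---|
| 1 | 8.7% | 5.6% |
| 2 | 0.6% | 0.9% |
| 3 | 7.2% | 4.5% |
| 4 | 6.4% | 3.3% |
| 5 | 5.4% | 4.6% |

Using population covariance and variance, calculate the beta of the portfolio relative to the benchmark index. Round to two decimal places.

1.58

r̄p = 5.6600%,  r̄m = 3.7800%
Cov = Σ(rp − r̄p)(rm − r̄m) / 5 = 4.1292
Var(rm) = Σ(rm − r̄m)² / 5 = 2.6056
β = Cov / Var = 4.1292 / 2.6056 = 1.5847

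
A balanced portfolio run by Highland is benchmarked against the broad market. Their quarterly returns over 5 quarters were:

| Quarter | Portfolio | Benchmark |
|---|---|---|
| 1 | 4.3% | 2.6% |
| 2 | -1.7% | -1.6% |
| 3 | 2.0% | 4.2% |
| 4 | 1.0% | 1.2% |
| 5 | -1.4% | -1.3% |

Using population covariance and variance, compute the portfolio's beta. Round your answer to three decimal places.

r̄p = 0.8400%,  r̄m = 1.0200%
Cov = Σ(rp − r̄p)(rm − r̄m) / 5 = 4.2072
Var(rm) = Σ(rm − r̄m)² / 5 = 4.9776
β = Cov / Var = 4.2072 / 4.9776 = 0.8452

0.845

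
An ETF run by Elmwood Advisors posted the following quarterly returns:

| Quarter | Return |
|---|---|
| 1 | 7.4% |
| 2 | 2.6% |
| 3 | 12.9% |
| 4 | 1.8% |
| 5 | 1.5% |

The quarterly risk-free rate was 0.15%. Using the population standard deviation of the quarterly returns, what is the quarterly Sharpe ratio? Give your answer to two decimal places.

μ = (7.4 + 2.6 + 12.9 + 1.8 + 1.5) / 5 = 5.2400%
Population std dev = √[96.1320 / 5] = 4.3848%
Sharpe = (μ − rf) / σ = (5.2400 − 0.15) / 4.3848 = 5.0900 / 4.3848 = 1.1608

1.16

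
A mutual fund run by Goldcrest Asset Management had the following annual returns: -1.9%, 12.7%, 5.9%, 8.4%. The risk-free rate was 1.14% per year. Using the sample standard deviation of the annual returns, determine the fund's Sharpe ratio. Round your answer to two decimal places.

0.84

μ = (-1.9 + 12.7 + 5.9 + 8.4) / 4 = 25.10 / 4 = 6.2750%
Sample σ = √[Σ(r − μ)² / 3] = √[112.7675 / 3] = √37.5892 = 6.1310%
Sharpe = (μ − rf) / σ = (6.2750 − 1.14) / 6.1310 = 5.1350 / 6.1310 = 0.8375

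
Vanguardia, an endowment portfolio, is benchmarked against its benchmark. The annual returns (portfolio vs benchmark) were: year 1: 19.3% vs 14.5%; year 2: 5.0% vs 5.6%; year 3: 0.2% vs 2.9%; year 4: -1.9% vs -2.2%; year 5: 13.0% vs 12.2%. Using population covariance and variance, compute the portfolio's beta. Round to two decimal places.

r̄p = 7.1200%,  r̄m = 6.6000%
Cov = Σ(rp − r̄p)(rm − r̄m) / 5 = 47.2500
Var(rm) = Σ(rm − r̄m)² / 5 = 37.1800
β = Cov / Var = 47.2500 / 37.1800 = 1.2708

1.27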